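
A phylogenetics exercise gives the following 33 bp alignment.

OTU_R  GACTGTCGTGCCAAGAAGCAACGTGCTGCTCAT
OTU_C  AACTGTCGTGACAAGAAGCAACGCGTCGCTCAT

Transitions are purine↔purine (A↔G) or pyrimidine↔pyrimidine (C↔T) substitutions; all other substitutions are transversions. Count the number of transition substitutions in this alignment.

Differing sites — 1:G/A (Ti); 11:C/A (Tv); 24:T/C (Ti); 26:C/T (Ti); 27:T/C (Ti).
Of the 5 differences, 4 transitions and 1 transversion, so the answer is 4.

4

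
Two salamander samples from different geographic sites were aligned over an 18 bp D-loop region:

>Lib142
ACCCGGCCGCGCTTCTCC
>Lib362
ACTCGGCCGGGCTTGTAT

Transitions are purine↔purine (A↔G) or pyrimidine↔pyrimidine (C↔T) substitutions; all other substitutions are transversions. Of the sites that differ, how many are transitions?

The sequences differ at positions 3 (C/T, transition), 10 (C/G, transversion), 15 (C/G, transversion), 17 (C/A, transversion), 18 (C/T, transition).
Of the 5 differences, 2 transitions and 3 transversions, so the answer is 2.

2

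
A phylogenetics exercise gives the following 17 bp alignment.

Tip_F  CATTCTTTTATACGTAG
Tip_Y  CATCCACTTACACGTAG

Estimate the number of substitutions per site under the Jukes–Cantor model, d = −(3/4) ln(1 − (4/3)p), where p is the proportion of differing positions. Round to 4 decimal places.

0.2824

Mismatches occur at site 4 (T↔C), site 6 (T↔A), site 7 (T↔C), site 11 (T↔C).
p = 4/17 = 0.235294.
d = −0.75 · ln(1 − (4/3)·0.235294) = −0.75 · ln(0.686275) = −0.75 · (-0.376477) = 0.2824.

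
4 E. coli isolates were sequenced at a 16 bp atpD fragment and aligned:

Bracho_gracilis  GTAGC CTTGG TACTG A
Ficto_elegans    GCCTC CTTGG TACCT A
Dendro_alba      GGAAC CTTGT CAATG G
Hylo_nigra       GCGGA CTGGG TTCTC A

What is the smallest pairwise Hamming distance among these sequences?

Pairwise Hamming distances:
  Bracho_gracilis vs Ficto_elegans: 5
  Bracho_gracilis vs Dendro_alba: 6
  Bracho_gracilis vs Hylo_nigra: 6
  Ficto_elegans vs Dendro_alba: 9
  Ficto_elegans vs Hylo_nigra: 7
  Dendro_alba vs Hylo_nigra: 11
The smallest is 5, between Bracho_gracilis and Ficto_elegans.

5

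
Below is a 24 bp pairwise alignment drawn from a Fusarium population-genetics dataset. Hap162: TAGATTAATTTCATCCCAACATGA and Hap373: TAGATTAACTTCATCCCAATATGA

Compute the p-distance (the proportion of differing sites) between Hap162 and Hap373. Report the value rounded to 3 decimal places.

0.083

The sequences differ at positions 9 (T/C), 20 (C/T).
There are 2 differences over 24 sites, so p = 2/24 = 0.083.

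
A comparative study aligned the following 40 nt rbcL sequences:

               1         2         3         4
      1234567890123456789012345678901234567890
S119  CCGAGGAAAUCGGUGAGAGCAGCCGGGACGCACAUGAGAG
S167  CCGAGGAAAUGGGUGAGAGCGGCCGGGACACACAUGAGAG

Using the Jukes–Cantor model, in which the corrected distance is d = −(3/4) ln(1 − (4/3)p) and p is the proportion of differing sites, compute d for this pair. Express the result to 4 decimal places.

Differing sites — 11:C/G; 21:A/G; 30:G/A.
p = 3/40 = 0.075000.
d = −0.75 · ln(1 − (4/3)·0.075000) = −0.75 · ln(0.900000) = −0.75 · (-0.105361) = 0.0790.

0.0790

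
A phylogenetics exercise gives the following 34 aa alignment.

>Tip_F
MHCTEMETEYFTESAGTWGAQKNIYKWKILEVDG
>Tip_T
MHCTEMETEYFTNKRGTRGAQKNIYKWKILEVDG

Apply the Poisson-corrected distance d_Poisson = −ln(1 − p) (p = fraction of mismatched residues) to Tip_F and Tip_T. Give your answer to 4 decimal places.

0.1252

Differing sites — 13:E/N; 14:S/K; 15:A/R; 18:W/R.
p = 4/34 = 0.117647.
d = −ln(1 − 0.117647) = −ln(0.882353) = 0.1252.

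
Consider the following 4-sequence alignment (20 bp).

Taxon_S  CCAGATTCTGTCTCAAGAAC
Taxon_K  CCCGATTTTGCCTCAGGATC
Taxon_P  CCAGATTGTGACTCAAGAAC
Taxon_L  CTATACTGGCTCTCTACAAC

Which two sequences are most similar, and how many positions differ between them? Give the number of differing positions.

2

Pairwise Hamming distances:
  Taxon_S vs Taxon_K: 5
  Taxon_S vs Taxon_P: 2
  Taxon_S vs Taxon_L: 8
  Taxon_K vs Taxon_P: 5
  Taxon_K vs Taxon_L: 12
  Taxon_P vs Taxon_L: 8
The smallest is 2, between Taxon_S and Taxon_P.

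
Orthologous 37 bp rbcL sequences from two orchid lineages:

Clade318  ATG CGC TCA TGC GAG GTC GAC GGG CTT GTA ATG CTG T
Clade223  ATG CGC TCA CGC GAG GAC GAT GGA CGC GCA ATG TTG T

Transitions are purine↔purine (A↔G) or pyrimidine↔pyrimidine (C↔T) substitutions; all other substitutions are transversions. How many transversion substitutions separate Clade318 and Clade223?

2

Differing sites — 10:T/C (Ti); 17:T/A (Tv); 21:C/T (Ti); 24:G/A (Ti); 26:T/G (Tv); 27:T/C (Ti); 29:T/C (Ti); 34:C/T (Ti).
Of the 8 differences, 6 transitions and 2 transversions, so the answer is 2.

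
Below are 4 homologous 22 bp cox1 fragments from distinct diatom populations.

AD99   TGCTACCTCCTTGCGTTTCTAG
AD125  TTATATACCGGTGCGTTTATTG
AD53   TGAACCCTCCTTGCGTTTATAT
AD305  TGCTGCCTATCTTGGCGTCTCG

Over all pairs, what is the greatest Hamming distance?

Pairwise Hamming distances:
  AD99 vs AD125: 9
  AD99 vs AD53: 5
  AD99 vs AD305: 9
  AD125 vs AD53: 10
  AD125 vs AD305: 15
  AD53 vs AD305: 13
The largest is 15, between AD125 and AD305.

15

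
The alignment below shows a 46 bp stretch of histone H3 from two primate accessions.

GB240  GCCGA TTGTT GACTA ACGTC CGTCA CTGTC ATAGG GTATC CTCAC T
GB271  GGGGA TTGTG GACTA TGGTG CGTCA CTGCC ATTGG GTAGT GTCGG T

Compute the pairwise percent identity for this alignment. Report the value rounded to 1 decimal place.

71.7%

The sequences differ at positions 2 (C/G), 3 (C/G), 10 (T/G), 16 (A/T), 17 (C/G), 20 (C/G), 29 (T/C), 33 (A/T), 39 (T/G), 40 (C/T), 41 (C/G), 44 (A/G), 45 (C/G).
33 of the 46 sites match, so the percent identity is 33/46 × 100 = 71.7%.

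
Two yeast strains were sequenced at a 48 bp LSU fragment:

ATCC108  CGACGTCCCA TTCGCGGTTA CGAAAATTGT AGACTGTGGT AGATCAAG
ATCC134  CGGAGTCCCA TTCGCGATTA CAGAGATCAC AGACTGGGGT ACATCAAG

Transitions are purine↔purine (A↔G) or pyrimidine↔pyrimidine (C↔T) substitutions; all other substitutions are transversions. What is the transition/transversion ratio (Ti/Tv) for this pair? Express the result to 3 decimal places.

2.667

The sequences differ at positions 3 (A/G, transition), 4 (C/A, transversion), 17 (G/A, transition), 22 (G/A, transition), 23 (A/G, transition), 25 (A/G, transition), 28 (T/C, transition), 29 (G/A, transition), 30 (T/C, transition), 37 (T/G, transversion), 42 (G/C, transversion).
Of the 11 differences, 8 transitions and 3 transversions, so Ti/Tv = 8/3 = 2.667.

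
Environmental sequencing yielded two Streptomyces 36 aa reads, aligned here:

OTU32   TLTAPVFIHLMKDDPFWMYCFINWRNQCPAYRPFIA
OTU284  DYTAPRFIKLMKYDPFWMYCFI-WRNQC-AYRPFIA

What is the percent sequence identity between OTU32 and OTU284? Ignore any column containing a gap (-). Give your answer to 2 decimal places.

Excluding the 2 gap columns leaves 34 comparable sites.
Differing sites — 1:T/D; 2:L/Y; 6:V/R; 9:H/K; 13:D/Y.
29 of the 34 comparable sites match, so the percent identity is 29/34 × 100 = 85.29%.

85.29%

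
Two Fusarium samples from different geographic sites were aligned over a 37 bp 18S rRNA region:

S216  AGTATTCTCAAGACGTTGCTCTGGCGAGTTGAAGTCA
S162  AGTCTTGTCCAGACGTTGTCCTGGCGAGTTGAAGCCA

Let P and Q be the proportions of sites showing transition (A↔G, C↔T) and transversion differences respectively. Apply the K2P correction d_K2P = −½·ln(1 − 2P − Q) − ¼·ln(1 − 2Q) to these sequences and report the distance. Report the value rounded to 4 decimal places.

Differing sites — 4:A/C (Tv); 7:C/G (Tv); 10:A/C (Tv); 19:C/T (Ti); 20:T/C (Ti); 35:T/C (Ti).
Of the 6 differences, 3 transitions and 3 transversions over 37 sites: P = 3/37 = 0.081081, Q = 3/37 = 0.081081.
d = −0.5·ln(0.756757) − 0.25·ln(0.837838) = −0.5·(-0.278713) − 0.25·(-0.176931) = 0.1836.

0.1836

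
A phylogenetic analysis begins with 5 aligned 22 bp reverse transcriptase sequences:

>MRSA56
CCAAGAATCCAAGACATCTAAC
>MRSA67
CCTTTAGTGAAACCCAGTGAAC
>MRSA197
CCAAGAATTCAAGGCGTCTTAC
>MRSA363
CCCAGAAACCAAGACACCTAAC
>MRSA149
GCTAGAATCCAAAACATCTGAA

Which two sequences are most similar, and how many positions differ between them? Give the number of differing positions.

Pairwise Hamming distances:
  MRSA56 vs MRSA67: 11
  MRSA56 vs MRSA197: 4
  MRSA56 vs MRSA363: 3
  MRSA56 vs MRSA149: 5
  MRSA67 vs MRSA197: 13
  MRSA67 vs MRSA363: 12
  MRSA67 vs MRSA149: 13
  MRSA197 vs MRSA363: 7
  MRSA197 vs MRSA149: 8
  MRSA363 vs MRSA149: 7
The smallest is 3, between MRSA56 and MRSA363.

3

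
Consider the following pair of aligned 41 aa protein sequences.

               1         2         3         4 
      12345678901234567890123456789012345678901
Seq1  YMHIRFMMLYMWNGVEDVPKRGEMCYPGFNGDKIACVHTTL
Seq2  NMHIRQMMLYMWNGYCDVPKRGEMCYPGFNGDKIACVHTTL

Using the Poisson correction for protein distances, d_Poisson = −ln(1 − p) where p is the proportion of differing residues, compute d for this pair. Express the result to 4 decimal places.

Mismatches occur at site 1 (Y/N), site 6 (F/Q), site 15 (V/Y), site 16 (E/C).
p = 4/41 = 0.097561.
d = −ln(1 − 0.097561) = −ln(0.902439) = 0.1027.

0.1027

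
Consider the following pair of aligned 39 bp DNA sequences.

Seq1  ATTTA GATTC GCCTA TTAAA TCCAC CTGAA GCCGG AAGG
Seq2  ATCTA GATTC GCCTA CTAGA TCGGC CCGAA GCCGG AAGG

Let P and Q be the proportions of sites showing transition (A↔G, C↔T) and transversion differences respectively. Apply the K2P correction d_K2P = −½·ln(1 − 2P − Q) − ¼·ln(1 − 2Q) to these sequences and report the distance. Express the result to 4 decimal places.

The sequences differ at positions 3 (T/C, transition), 16 (T/C, transition), 19 (A/G, transition), 23 (C/G, transversion), 24 (A/G, transition), 27 (T/C, transition).
Of the 6 differences, 5 transitions and 1 transversion over 39 sites: P = 5/39 = 0.128205, Q = 1/39 = 0.025641.
d = −0.5·ln(0.717949) − 0.25·ln(0.948718) = −0.5·(-0.331357) − 0.25·(-0.052644) = 0.1788.

0.1788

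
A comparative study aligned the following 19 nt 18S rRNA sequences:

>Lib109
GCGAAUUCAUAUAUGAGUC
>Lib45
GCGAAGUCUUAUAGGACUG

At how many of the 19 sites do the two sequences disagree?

5

Mismatches occur at site 6 (U→G), site 9 (A→U), site 14 (U→G), site 17 (G→C), site 19 (C→G).
That gives 5 mismatches out of 19 aligned sites, so the Hamming distance is 5.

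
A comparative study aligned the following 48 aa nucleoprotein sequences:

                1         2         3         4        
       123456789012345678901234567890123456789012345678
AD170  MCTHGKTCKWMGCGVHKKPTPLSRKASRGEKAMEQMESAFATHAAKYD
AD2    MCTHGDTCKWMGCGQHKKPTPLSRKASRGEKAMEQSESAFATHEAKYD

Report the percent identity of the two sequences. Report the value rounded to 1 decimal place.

91.7%

Mismatches occur at site 6 (K→D), site 15 (V→Q), site 36 (M→S), site 44 (A→E).
44 of the 48 sites match, so the percent identity is 44/48 × 100 = 91.7%.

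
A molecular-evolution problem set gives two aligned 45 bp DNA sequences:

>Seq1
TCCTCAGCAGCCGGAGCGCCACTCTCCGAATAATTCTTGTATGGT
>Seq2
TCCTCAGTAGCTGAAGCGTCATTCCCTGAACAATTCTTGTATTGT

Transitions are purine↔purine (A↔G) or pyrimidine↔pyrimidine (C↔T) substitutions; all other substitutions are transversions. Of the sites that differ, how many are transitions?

8

Mismatches occur at site 8 (C→T, transition), site 12 (C→T, transition), site 14 (G→A, transition), site 19 (C→T, transition), site 22 (C→T, transition), site 25 (T→C, transition), site 27 (C→T, transition), site 31 (T→C, transition), site 43 (G→T, transversion).
Of the 9 differences, 8 transitions and 1 transversion, so the answer is 8.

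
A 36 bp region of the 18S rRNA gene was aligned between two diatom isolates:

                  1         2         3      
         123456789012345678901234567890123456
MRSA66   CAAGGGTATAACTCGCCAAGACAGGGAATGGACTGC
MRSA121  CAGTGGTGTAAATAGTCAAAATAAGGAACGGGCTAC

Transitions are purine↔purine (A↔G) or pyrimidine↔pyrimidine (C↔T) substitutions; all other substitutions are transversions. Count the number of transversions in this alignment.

3

Differing sites — 3:A/G (Ti); 4:G/T (Tv); 8:A/G (Ti); 12:C/A (Tv); 14:C/A (Tv); 16:C/T (Ti); 20:G/A (Ti); 22:C/T (Ti); 24:G/A (Ti); 29:T/C (Ti); 32:A/G (Ti); 35:G/A (Ti).
Of the 12 differences, 9 transitions and 3 transversions, so the answer is 3.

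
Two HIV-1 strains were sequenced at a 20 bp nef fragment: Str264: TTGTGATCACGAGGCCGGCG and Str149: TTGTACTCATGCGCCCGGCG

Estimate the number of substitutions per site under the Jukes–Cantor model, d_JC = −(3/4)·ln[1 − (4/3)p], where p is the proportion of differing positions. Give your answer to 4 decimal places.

0.3041

Mismatches occur at site 5 (G↔A), site 6 (A↔C), site 10 (C↔T), site 12 (A↔C), site 14 (G↔C).
p = 5/20 = 0.250000.
d = −0.75 · ln(1 − (4/3)·0.250000) = −0.75 · ln(0.666667) = −0.75 · (-0.405465) = 0.3041.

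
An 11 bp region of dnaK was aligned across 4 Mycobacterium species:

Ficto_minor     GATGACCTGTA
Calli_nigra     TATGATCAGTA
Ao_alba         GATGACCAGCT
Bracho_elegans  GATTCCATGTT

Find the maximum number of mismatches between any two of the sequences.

7

Pairwise Hamming distances:
  Ficto_minor vs Calli_nigra: 3
  Ficto_minor vs Ao_alba: 3
  Ficto_minor vs Bracho_elegans: 4
  Calli_nigra vs Ao_alba: 4
  Calli_nigra vs Bracho_elegans: 7
  Ao_alba vs Bracho_elegans: 5
The largest is 7, between Calli_nigra and Bracho_elegans.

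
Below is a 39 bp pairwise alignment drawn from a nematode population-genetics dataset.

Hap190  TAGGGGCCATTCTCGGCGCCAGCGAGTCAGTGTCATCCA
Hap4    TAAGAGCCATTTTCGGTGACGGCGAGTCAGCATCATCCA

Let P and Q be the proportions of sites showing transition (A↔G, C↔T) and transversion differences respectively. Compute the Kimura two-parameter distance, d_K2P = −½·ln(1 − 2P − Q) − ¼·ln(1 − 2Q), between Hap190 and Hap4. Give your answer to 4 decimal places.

0.2559

The sequences differ at positions 3 (G/A, transition), 5 (G/A, transition), 12 (C/T, transition), 17 (C/T, transition), 19 (C/A, transversion), 21 (A/G, transition), 31 (T/C, transition), 32 (G/A, transition).
Of the 8 differences, 7 transitions and 1 transversion over 39 sites: P = 7/39 = 0.179487, Q = 1/39 = 0.025641.
d = −0.5·ln(0.615385) − 0.25·ln(0.948718) = −0.5·(-0.485507) − 0.25·(-0.052644) = 0.2559.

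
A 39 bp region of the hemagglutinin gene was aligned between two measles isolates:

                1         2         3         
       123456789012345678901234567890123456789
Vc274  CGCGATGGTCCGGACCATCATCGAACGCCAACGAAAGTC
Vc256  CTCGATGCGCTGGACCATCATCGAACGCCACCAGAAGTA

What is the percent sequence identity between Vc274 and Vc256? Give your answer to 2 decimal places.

79.49%

The sequences differ at positions 2 (G/T), 8 (G/C), 9 (T/G), 11 (C/T), 31 (A/C), 33 (G/A), 34 (A/G), 39 (C/A).
31 of the 39 sites match, so the percent identity is 31/39 × 100 = 79.49%.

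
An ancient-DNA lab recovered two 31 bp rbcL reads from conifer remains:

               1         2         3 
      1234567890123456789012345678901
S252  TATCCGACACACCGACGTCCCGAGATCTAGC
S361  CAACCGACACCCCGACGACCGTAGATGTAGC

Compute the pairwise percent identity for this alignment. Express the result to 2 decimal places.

77.42%

Mismatches occur at site 1 (T→C), site 3 (T→A), site 11 (A→C), site 18 (T→A), site 21 (C→G), site 22 (G→T), site 27 (C→G).
24 of the 31 sites match, so the percent identity is 24/31 × 100 = 77.42%.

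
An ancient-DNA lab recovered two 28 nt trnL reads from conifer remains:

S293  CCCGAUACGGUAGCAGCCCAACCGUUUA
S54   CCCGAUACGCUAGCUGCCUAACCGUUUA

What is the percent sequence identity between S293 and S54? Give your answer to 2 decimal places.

89.29%

Mismatches occur at site 10 (G↔C), site 15 (A↔U), site 19 (C↔U).
25 of the 28 sites match, so the percent identity is 25/28 × 100 = 89.29%.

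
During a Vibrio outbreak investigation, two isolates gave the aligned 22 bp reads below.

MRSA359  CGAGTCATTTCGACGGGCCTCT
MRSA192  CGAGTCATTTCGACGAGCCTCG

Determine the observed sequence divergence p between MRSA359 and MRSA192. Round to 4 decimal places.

The sequences differ at positions 16 (G/A), 22 (T/G).
There are 2 differences over 22 sites, so p = 2/22 = 0.0909.

0.0909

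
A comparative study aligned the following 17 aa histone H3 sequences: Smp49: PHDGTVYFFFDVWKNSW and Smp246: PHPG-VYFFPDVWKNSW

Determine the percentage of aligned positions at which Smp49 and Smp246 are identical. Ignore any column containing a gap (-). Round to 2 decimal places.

Excluding the 1 gap column leaves 16 comparable sites.
The sequences differ at positions 3 (D/P), 10 (F/P).
14 of the 16 comparable sites match, so the percent identity is 14/16 × 100 = 87.50%.

87.50%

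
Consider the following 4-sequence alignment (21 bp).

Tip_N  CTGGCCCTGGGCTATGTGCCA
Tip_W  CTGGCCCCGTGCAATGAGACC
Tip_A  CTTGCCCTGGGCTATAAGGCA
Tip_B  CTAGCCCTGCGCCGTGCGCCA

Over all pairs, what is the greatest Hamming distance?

Pairwise Hamming distances:
  Tip_N vs Tip_W: 6
  Tip_N vs Tip_A: 4
  Tip_N vs Tip_B: 5
  Tip_W vs Tip_A: 7
  Tip_W vs Tip_B: 8
  Tip_A vs Tip_B: 7
The largest is 8, between Tip_W and Tip_B.

8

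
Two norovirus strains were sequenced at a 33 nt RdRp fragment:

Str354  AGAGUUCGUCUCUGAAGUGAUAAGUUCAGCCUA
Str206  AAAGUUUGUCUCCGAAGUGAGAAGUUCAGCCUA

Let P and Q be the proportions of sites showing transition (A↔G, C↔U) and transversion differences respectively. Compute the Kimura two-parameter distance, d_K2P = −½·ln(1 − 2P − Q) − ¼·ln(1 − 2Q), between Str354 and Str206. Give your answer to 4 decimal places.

The sequences differ at positions 2 (G/A, transition), 7 (C/U, transition), 13 (U/C, transition), 21 (U/G, transversion).
Of the 4 differences, 3 transitions and 1 transversion over 33 sites: P = 3/33 = 0.090909, Q = 1/33 = 0.030303.
d = −0.5·ln(0.787879) − 0.25·ln(0.939394) = −0.5·(-0.238411) − 0.25·(-0.062520) = 0.1348.

0.1348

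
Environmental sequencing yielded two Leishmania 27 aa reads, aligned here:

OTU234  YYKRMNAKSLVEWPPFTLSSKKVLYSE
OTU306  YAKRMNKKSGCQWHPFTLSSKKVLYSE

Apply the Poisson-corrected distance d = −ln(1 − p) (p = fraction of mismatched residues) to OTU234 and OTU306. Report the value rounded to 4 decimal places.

The sequences differ at positions 2 (Y/A), 7 (A/K), 10 (L/G), 11 (V/C), 12 (E/Q), 14 (P/H).
p = 6/27 = 0.222222.
d = −ln(1 − 0.222222) = −ln(0.777778) = 0.2513.

0.2513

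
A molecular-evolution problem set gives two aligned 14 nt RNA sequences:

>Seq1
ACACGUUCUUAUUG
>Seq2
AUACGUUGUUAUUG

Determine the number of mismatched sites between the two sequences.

2

Mismatches occur at site 2 (C/U), site 8 (C/G).
That gives 2 mismatches out of 14 aligned sites, so the Hamming distance is 2.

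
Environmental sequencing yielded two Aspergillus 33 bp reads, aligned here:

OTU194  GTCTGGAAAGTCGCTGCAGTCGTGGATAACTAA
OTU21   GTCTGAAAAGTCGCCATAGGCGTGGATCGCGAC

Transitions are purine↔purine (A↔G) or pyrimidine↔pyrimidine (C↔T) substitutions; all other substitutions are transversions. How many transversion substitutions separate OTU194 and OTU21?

The sequences differ at positions 6 (G/A, transition), 15 (T/C, transition), 16 (G/A, transition), 17 (C/T, transition), 20 (T/G, transversion), 28 (A/C, transversion), 29 (A/G, transition), 31 (T/G, transversion), 33 (A/C, transversion).
Of the 9 differences, 5 transitions and 4 transversions, so the answer is 4.

4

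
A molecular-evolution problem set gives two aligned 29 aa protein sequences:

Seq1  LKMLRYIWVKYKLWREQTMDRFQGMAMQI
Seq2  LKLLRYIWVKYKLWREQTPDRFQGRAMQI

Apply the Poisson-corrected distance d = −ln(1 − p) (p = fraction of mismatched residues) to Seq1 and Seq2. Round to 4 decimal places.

0.1092

Mismatches occur at site 3 (M→L), site 19 (M→P), site 25 (M→R).
p = 3/29 = 0.103448.
d = −ln(1 − 0.103448) = −ln(0.896552) = 0.1092.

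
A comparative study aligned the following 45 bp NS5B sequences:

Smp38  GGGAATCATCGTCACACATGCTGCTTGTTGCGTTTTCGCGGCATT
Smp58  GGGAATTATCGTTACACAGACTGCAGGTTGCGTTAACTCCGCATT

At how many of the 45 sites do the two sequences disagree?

10

The sequences differ at positions 7 (C/T), 13 (C/T), 19 (T/G), 20 (G/A), 25 (T/A), 26 (T/G), 35 (T/A), 36 (T/A), 38 (G/T), 40 (G/C).
That gives 10 mismatches out of 45 aligned sites, so the Hamming distance is 10.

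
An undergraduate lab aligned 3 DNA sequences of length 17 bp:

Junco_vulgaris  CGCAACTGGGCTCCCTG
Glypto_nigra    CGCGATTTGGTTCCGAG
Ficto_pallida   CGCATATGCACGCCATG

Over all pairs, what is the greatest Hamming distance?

Pairwise Hamming distances:
  Junco_vulgaris vs Glypto_nigra: 6
  Junco_vulgaris vs Ficto_pallida: 6
  Glypto_nigra vs Ficto_pallida: 10
The largest is 10, between Glypto_nigra and Ficto_pallida.

10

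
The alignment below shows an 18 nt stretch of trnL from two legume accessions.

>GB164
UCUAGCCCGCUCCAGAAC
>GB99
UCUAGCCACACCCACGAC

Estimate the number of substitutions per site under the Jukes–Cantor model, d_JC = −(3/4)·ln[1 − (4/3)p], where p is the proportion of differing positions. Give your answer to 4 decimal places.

0.4408

The sequences differ at positions 8 (C/A), 9 (G/C), 10 (C/A), 11 (U/C), 15 (G/C), 16 (A/G).
p = 6/18 = 0.333333.
d = −0.75 · ln(1 − (4/3)·0.333333) = −0.75 · ln(0.555556) = −0.75 · (-0.587786) = 0.4408.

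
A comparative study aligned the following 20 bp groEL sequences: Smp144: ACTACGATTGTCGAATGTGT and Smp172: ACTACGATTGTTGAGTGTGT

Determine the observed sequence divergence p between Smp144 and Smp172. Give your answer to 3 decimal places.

Mismatches occur at site 12 (C/T), site 15 (A/G).
There are 2 differences over 20 sites, so p = 2/20 = 0.100.

0.100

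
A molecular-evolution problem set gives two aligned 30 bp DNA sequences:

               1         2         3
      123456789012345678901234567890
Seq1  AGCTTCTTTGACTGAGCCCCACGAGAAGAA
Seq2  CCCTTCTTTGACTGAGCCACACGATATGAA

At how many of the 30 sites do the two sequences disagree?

5

Mismatches occur at site 1 (A↔C), site 2 (G↔C), site 19 (C↔A), site 25 (G↔T), site 27 (A↔T).
That gives 5 mismatches out of 30 aligned sites, so the Hamming distance is 5.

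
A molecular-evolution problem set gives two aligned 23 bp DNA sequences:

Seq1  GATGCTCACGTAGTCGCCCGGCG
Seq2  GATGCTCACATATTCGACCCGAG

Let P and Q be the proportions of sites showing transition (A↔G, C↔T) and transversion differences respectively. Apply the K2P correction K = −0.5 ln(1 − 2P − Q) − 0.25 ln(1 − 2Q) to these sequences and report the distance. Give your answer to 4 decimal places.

0.2580

The sequences differ at positions 10 (G/A, transition), 13 (G/T, transversion), 17 (C/A, transversion), 20 (G/C, transversion), 22 (C/A, transversion).
Of the 5 differences, 1 transition and 4 transversions over 23 sites: P = 1/23 = 0.043478, Q = 4/23 = 0.173913.
d = −0.5·ln(0.739131) − 0.25·ln(0.652174) = −0.5·(-0.302280) − 0.25·(-0.427444) = 0.2580.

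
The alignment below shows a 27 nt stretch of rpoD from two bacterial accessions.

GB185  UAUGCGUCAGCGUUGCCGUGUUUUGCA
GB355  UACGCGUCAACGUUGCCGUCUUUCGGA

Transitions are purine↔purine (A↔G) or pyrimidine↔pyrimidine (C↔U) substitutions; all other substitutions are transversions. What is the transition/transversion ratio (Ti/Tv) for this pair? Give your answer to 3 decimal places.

1.500

Differing sites — 3:U/C (Ti); 10:G/A (Ti); 20:G/C (Tv); 24:U/C (Ti); 26:C/G (Tv).
Of the 5 differences, 3 transitions and 2 transversions, so Ti/Tv = 3/2 = 1.500.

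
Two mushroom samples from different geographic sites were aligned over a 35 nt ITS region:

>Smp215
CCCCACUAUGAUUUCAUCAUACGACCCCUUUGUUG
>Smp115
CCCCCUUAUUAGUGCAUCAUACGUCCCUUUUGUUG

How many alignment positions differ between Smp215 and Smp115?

7

Mismatches occur at site 5 (A/C), site 6 (C/U), site 10 (G/U), site 12 (U/G), site 14 (U/G), site 24 (A/U), site 28 (C/U).
That gives 7 mismatches out of 35 aligned sites, so the Hamming distance is 7.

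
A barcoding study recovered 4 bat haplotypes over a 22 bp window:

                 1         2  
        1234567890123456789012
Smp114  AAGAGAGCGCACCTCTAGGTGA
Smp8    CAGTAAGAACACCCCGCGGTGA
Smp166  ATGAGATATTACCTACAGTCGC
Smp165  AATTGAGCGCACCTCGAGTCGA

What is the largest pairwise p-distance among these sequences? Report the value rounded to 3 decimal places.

Pairwise Hamming distances:
  Smp114 vs Smp8: 8
  Smp114 vs Smp166: 10
  Smp114 vs Smp165: 5
  Smp8 vs Smp166: 14
  Smp8 vs Smp165: 9
  Smp166 vs Smp165: 10
The largest is 14 mismatches, between Smp8 and Smp166; p = 14/22 = 0.636.

0.636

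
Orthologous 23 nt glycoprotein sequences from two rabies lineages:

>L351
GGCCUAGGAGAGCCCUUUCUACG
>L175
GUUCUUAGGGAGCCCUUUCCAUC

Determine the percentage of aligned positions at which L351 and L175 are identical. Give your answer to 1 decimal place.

Mismatches occur at site 2 (G/U), site 3 (C/U), site 6 (A/U), site 7 (G/A), site 9 (A/G), site 20 (U/C), site 22 (C/U), site 23 (G/C).
15 of the 23 sites match, so the percent identity is 15/23 × 100 = 65.2%.

65.2%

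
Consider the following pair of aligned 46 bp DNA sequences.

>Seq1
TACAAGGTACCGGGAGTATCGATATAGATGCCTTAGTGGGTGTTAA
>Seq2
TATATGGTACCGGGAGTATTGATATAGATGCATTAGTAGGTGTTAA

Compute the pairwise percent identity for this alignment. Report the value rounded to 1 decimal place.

89.1%

Mismatches occur at site 3 (C→T), site 5 (A→T), site 20 (C→T), site 32 (C→A), site 38 (G→A).
41 of the 46 sites match, so the percent identity is 41/46 × 100 = 89.1%.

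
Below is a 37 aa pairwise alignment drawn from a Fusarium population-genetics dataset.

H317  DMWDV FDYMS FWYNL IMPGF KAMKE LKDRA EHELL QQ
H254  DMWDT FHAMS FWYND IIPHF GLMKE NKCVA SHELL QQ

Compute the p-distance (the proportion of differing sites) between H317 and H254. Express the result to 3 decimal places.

Differing sites — 5:V/T; 7:D/H; 8:Y/A; 15:L/D; 17:M/I; 19:G/H; 21:K/G; 22:A/L; 26:L/N; 28:D/C; 29:R/V; 31:E/S.
There are 12 differences over 37 sites, so p = 12/37 = 0.324.

0.324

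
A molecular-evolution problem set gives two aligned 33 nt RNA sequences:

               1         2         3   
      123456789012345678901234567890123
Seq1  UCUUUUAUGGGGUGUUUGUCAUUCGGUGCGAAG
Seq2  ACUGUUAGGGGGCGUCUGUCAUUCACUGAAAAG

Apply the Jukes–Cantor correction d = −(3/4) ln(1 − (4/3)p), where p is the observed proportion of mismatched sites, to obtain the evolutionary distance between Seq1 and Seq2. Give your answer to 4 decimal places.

Mismatches occur at site 1 (U→A), site 4 (U→G), site 8 (U→G), site 13 (U→C), site 16 (U→C), site 25 (G→A), site 26 (G→C), site 29 (C→A), site 30 (G→A).
p = 9/33 = 0.272727.
d = −0.75 · ln(1 − (4/3)·0.272727) = −0.75 · ln(0.636364) = −0.75 · (-0.451985) = 0.3390.

0.3390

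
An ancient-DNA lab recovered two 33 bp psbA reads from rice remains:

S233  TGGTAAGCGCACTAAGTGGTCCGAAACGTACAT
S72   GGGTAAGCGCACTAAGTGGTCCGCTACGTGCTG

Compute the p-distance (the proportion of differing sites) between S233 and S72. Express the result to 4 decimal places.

0.1818

The sequences differ at positions 1 (T/G), 24 (A/C), 25 (A/T), 30 (A/G), 32 (A/T), 33 (T/G).
There are 6 differences over 33 sites, so p = 6/33 = 0.1818.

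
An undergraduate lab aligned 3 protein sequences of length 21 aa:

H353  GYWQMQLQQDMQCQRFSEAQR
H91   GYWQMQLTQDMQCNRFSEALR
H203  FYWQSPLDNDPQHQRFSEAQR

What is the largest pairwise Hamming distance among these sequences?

9

Pairwise Hamming distances:
  H353 vs H91: 3
  H353 vs H203: 7
  H91 vs H203: 9
The largest is 9, between H91 and H203.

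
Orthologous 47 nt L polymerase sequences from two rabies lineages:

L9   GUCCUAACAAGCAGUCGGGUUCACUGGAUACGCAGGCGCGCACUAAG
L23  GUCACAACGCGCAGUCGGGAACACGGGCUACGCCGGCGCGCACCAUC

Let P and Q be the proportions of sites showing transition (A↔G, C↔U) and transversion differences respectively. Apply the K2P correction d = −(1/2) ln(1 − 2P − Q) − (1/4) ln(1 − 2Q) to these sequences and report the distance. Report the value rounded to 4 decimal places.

Differing sites — 4:C/A (Tv); 5:U/C (Ti); 9:A/G (Ti); 10:A/C (Tv); 20:U/A (Tv); 21:U/A (Tv); 25:U/G (Tv); 28:A/C (Tv); 34:A/C (Tv); 44:U/C (Ti); 46:A/U (Tv); 47:G/C (Tv).
Of the 12 differences, 3 transitions and 9 transversions over 47 sites: P = 3/47 = 0.063830, Q = 9/47 = 0.191489.
d = −0.5·ln(0.680851) − 0.25·ln(0.617022) = −0.5·(-0.384412) − 0.25·(-0.482851) = 0.3129.

0.3129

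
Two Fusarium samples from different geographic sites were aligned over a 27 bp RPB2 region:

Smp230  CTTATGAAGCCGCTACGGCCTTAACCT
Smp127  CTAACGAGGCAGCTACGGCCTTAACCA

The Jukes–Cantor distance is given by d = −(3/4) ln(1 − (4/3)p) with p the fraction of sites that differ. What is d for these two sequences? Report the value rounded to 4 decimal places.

0.2127

Differing sites — 3:T/A; 5:T/C; 8:A/G; 11:C/A; 27:T/A.
p = 5/27 = 0.185185.
d = −0.75 · ln(1 − (4/3)·0.185185) = −0.75 · ln(0.753087) = −0.75 · (-0.283575) = 0.2127.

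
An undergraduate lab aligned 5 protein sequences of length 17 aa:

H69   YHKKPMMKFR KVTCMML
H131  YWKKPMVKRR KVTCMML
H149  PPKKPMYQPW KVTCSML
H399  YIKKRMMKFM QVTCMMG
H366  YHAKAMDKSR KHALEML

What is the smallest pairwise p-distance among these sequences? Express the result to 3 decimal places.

0.176

Pairwise Hamming distances:
  H69 vs H131: 3
  H69 vs H149: 7
  H69 vs H399: 5
  H69 vs H366: 8
  H131 vs H149: 7
  H131 vs H399: 7
  H131 vs H366: 9
  H149 vs H399: 10
  H149 vs H366: 12
  H399 vs H366: 12
The smallest is 3 mismatches, between H69 and H131; p = 3/17 = 0.176.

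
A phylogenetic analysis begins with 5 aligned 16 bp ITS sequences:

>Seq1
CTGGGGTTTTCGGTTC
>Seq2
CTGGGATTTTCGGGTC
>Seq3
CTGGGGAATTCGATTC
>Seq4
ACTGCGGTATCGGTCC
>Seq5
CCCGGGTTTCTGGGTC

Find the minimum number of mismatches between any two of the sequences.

2

Pairwise Hamming distances:
  Seq1 vs Seq2: 2
  Seq1 vs Seq3: 3
  Seq1 vs Seq4: 7
  Seq1 vs Seq5: 5
  Seq2 vs Seq3: 5
  Seq2 vs Seq4: 9
  Seq2 vs Seq5: 5
  Seq3 vs Seq4: 9
  Seq3 vs Seq5: 8
  Seq4 vs Seq5: 9
The smallest is 2, between Seq1 and Seq2.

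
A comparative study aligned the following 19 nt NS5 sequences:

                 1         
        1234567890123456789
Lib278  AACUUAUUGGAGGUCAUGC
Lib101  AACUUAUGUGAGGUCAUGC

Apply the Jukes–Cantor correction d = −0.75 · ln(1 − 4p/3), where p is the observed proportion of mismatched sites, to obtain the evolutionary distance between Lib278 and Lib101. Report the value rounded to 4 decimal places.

The sequences differ at positions 8 (U/G), 9 (G/U).
p = 2/19 = 0.105263.
d = −0.75 · ln(1 − (4/3)·0.105263) = −0.75 · ln(0.859649) = −0.75 · (-0.151231) = 0.1134.

0.1134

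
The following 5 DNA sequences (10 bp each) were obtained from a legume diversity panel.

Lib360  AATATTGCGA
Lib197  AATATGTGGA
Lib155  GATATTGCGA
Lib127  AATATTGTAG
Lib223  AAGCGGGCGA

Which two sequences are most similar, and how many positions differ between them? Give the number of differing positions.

Pairwise Hamming distances:
  Lib360 vs Lib197: 3
  Lib360 vs Lib155: 1
  Lib360 vs Lib127: 3
  Lib360 vs Lib223: 4
  Lib197 vs Lib155: 4
  Lib197 vs Lib127: 5
  Lib197 vs Lib223: 5
  Lib155 vs Lib127: 4
  Lib155 vs Lib223: 5
  Lib127 vs Lib223: 7
The smallest is 1, between Lib360 and Lib155.

1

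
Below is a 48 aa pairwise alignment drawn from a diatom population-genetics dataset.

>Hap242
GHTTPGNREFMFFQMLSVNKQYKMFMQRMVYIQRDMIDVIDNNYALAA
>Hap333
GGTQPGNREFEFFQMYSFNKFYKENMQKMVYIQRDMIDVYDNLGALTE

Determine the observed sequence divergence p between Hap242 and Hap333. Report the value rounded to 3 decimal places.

0.292

Differing sites — 2:H/G; 4:T/Q; 11:M/E; 16:L/Y; 18:V/F; 21:Q/F; 24:M/E; 25:F/N; 28:R/K; 40:I/Y; 43:N/L; 44:Y/G; 47:A/T; 48:A/E.
There are 14 differences over 48 sites, so p = 14/48 = 0.292.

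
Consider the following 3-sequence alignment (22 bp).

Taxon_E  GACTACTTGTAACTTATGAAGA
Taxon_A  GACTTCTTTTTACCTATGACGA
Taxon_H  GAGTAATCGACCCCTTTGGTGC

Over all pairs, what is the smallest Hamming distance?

Pairwise Hamming distances:
  Taxon_E vs Taxon_A: 5
  Taxon_E vs Taxon_H: 11
  Taxon_A vs Taxon_H: 12
The smallest is 5, between Taxon_E and Taxon_A.

5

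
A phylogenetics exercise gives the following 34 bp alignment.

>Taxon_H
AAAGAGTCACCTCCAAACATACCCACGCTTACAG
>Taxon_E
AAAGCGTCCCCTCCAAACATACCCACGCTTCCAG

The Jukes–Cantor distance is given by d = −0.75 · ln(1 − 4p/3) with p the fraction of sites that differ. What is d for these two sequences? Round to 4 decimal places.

0.0939

Mismatches occur at site 5 (A↔C), site 9 (A↔C), site 31 (A↔C).
p = 3/34 = 0.088235.
d = −0.75 · ln(1 − (4/3)·0.088235) = −0.75 · ln(0.882353) = −0.75 · (-0.125163) = 0.0939.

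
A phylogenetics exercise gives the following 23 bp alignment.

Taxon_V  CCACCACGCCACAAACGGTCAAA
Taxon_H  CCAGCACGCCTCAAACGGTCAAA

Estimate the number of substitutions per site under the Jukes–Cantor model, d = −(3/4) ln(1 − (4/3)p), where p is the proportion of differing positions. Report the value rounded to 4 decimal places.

The sequences differ at positions 4 (C/G), 11 (A/T).
p = 2/23 = 0.086957.
d = −0.75 · ln(1 − (4/3)·0.086957) = −0.75 · ln(0.884057) = −0.75 · (-0.123234) = 0.0924.

0.0924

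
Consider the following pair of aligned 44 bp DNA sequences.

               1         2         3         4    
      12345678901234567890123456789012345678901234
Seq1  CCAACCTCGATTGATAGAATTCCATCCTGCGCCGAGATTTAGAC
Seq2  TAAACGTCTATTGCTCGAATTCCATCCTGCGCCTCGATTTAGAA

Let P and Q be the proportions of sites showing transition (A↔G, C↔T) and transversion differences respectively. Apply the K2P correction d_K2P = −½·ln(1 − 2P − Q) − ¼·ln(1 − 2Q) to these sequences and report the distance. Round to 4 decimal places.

0.2419

Mismatches occur at site 1 (C↔T, transition), site 2 (C↔A, transversion), site 6 (C↔G, transversion), site 9 (G↔T, transversion), site 14 (A↔C, transversion), site 16 (A↔C, transversion), site 34 (G↔T, transversion), site 35 (A↔C, transversion), site 44 (C↔A, transversion).
Of the 9 differences, 1 transition and 8 transversions over 44 sites: P = 1/44 = 0.022727, Q = 8/44 = 0.181818.
d = −0.5·ln(0.772728) − 0.25·ln(0.636364) = −0.5·(-0.257828) − 0.25·(-0.451985) = 0.2419.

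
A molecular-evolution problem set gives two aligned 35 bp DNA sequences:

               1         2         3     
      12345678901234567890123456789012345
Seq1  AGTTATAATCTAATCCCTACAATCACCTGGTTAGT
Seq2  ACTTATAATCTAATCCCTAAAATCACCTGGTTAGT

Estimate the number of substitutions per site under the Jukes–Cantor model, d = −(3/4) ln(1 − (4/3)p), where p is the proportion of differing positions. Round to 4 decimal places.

The sequences differ at positions 2 (G/C), 20 (C/A).
p = 2/35 = 0.057143.
d = −0.75 · ln(1 − (4/3)·0.057143) = −0.75 · ln(0.923809) = −0.75 · (-0.079250) = 0.0594.

0.0594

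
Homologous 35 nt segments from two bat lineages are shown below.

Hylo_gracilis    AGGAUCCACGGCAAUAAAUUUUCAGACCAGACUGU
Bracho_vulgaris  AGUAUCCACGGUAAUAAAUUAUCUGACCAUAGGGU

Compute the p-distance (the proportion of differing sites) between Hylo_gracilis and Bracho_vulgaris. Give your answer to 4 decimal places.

Mismatches occur at site 3 (G→U), site 12 (C→U), site 21 (U→A), site 24 (A→U), site 30 (G→U), site 32 (C→G), site 33 (U→G).
There are 7 differences over 35 sites, so p = 7/35 = 0.2000.

0.2000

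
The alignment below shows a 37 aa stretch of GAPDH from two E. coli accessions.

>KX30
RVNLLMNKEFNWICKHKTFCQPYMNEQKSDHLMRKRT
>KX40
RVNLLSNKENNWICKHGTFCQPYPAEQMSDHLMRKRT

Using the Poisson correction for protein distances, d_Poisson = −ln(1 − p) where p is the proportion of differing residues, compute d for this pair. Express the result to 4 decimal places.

Differing sites — 6:M/S; 10:F/N; 17:K/G; 24:M/P; 25:N/A; 28:K/M.
p = 6/37 = 0.162162.
d = −ln(1 − 0.162162) = −ln(0.837838) = 0.1769.

0.1769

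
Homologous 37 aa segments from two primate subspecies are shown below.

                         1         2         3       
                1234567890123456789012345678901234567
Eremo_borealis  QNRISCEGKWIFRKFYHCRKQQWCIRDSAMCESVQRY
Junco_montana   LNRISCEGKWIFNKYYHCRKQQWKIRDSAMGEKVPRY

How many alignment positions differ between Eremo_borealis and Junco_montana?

7

The sequences differ at positions 1 (Q/L), 13 (R/N), 15 (F/Y), 24 (C/K), 31 (C/G), 33 (S/K), 35 (Q/P).
That gives 7 mismatches out of 37 aligned sites, so the Hamming distance is 7.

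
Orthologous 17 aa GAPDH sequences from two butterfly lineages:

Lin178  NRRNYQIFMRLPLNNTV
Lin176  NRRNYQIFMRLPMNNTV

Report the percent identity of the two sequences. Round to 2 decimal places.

The sequences differ at position 13 (L/M).
16 of the 17 sites match, so the percent identity is 16/17 × 100 = 94.12%.

94.12%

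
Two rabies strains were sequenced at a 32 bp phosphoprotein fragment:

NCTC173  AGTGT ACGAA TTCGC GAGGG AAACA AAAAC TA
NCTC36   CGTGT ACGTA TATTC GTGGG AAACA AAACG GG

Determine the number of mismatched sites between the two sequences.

10

Differing sites — 1:A/C; 9:A/T; 12:T/A; 13:C/T; 14:G/T; 17:A/T; 29:A/C; 30:C/G; 31:T/G; 32:A/G.
That gives 10 mismatches out of 32 aligned sites, so the Hamming distance is 10.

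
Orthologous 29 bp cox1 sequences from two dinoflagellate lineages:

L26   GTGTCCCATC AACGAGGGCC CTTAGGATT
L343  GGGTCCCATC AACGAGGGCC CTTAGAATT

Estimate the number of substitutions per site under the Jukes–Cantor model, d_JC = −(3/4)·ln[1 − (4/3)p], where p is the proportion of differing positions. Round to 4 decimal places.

Mismatches occur at site 2 (T/G), site 26 (G/A).
p = 2/29 = 0.068966.
d = −0.75 · ln(1 − (4/3)·0.068966) = −0.75 · ln(0.908045) = −0.75 · (-0.096461) = 0.0723.

0.0723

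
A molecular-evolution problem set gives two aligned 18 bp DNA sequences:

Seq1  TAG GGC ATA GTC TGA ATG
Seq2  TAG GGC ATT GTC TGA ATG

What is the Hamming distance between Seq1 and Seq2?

Differing sites — 9:A/T.
That gives 1 mismatch out of 18 aligned sites, so the Hamming distance is 1.

1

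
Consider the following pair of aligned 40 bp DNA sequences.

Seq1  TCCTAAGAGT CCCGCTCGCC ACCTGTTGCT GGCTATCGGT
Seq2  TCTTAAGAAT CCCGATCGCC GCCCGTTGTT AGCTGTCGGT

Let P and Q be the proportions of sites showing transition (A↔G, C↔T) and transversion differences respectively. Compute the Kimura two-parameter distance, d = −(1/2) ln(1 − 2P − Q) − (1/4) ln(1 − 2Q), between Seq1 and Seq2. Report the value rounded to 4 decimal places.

Mismatches occur at site 3 (C↔T, transition), site 9 (G↔A, transition), site 15 (C↔A, transversion), site 21 (A↔G, transition), site 24 (T↔C, transition), site 29 (C↔T, transition), site 31 (G↔A, transition), site 35 (A↔G, transition).
Of the 8 differences, 7 transitions and 1 transversion over 40 sites: P = 7/40 = 0.175000, Q = 1/40 = 0.025000.
d = −0.5·ln(0.625000) − 0.25·ln(0.950000) = −0.5·(-0.470004) − 0.25·(-0.051293) = 0.2478.

0.2478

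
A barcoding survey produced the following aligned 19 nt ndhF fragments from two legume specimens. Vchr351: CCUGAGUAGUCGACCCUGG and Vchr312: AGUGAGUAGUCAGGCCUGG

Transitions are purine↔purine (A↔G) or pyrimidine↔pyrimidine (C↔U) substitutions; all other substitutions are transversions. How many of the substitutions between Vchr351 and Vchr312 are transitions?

The sequences differ at positions 1 (C/A, transversion), 2 (C/G, transversion), 12 (G/A, transition), 13 (A/G, transition), 14 (C/G, transversion).
Of the 5 differences, 2 transitions and 3 transversions, so the answer is 2.

2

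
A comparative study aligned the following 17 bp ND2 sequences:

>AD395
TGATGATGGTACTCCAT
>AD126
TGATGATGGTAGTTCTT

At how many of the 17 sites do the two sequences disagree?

Differing sites — 12:C/G; 14:C/T; 16:A/T.
That gives 3 mismatches out of 17 aligned sites, so the Hamming distance is 3.

3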